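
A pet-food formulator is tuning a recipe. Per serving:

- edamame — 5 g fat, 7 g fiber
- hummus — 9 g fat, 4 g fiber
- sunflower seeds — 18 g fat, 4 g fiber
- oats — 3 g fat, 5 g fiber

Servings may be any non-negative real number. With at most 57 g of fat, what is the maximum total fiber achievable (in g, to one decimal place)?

Fiber per g fat: oats 1.667, edamame 1.4, hummus 0.4444, sunflower seeds 0.2222.
With no serving limits, spend the whole fat allowance on oats: 57 g / 3 g × 5 g = 95.0 g.

95.0 g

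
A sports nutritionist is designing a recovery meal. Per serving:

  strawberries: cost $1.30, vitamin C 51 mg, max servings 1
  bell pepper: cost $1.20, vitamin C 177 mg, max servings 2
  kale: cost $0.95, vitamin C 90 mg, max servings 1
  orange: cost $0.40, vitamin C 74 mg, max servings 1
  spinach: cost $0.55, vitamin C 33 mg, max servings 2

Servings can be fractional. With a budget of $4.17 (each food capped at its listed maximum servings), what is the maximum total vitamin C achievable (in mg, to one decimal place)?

Vitamin C per dollar: orange 185, bell pepper 147.5, kale 94.74, spinach 60, strawberries 39.23.
Take 1 serving of orange: spends $0.40, +74.0 mg vitamin C (running total 74.0 mg).
Take 2 servings of bell pepper: spends $2.40, +354.0 mg vitamin C (running total 428.0 mg).
Take 1 serving of kale: spends $0.95, +90.0 mg vitamin C (running total 518.0 mg).
Take 0.7636 servings of spinach: spends $0.42, +25.2 mg vitamin C (running total 543.2 mg).
Filling greedily by vitamin C-per-dollar is optimal for one linear limit, giving 543.2 mg.

543.2 mg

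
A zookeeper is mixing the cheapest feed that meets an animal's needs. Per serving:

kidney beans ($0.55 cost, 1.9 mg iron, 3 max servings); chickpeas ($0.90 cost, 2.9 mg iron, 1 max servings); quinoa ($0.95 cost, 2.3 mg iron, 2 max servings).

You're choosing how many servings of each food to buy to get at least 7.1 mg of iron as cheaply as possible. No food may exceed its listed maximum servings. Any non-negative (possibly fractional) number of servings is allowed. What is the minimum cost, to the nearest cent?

$2.08

Cost per mg of iron: kidney beans $0.2895, chickpeas $0.3103, quinoa $0.4130.
Take 3 servings of kidney beans: +5.7 mg iron for $1.65 (total $1.65, still need 1.4 mg).
Take 0.4828 servings of chickpeas: +1.4 mg iron for $0.43 (total $2.08, still need 0.0 mg).
Greedy by cheapest-per-mg is optimal for a single linear constraint, so the minimum cost is $2.08.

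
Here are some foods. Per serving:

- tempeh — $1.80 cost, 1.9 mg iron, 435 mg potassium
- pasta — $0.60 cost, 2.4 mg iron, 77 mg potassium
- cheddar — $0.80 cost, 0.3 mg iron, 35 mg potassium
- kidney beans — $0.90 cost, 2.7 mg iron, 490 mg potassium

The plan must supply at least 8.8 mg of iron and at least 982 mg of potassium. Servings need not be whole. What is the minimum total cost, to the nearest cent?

For a min-cost LP with two ≥-constraints, a basic feasible solution has at most two positive variables.
tempeh only: max(8.8/1.9, 982/435) = 4.632 servings → $8.34.
pasta only: max(8.8/2.4, 982/77) = 12.75 servings → $7.65.
cheddar only: max(8.8/0.3, 982/35) = 29.33 servings → $23.47.
kidney beans only: max(8.8/2.7, 982/490) = 3.259 servings → $2.93.
tempeh + pasta with both tight: 1.871 servings and 2.186 servings → $4.68.
tempeh + cheddar with both targets exact would need a negative amount; discard.
tempeh + kidney beans with both targets exact would need a negative amount; discard.
pasta + cheddar with both tight: 0.22 servings and 27.57 servings → $22.19.
pasta + kidney beans with both tight: 1.715 servings and 1.735 servings → $2.59.
cheddar + kidney beans: the both-tight solution has a negative serving — not a feasible corner.
So the least-cost plan costs $2.59.

$2.59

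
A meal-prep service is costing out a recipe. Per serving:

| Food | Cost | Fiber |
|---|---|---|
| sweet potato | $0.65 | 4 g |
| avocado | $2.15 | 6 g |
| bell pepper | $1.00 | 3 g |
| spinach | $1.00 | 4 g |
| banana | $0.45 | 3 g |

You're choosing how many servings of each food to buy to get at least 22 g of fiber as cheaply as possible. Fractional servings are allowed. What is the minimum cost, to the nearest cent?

$3.30

Cost per g of fiber: banana $0.1500, sweet potato $0.1625, spinach $0.2500, bell pepper $0.3333, avocado $0.3583.
With no serving limits, use only banana: 22 g / 3 g = 7.333 servings × $0.45 = $3.30.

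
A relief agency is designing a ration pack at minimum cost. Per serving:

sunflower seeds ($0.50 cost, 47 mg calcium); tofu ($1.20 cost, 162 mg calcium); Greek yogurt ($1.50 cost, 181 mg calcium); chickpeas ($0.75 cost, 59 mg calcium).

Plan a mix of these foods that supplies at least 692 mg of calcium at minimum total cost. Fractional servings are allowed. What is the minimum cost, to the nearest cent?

Cost per mg of calcium: tofu $0.0074, Greek yogurt $0.0083, sunflower seeds $0.0106, chickpeas $0.0127.
With no serving limits, use only tofu: 692 mg / 162 mg = 4.272 servings × $1.20 = $5.13.

$5.13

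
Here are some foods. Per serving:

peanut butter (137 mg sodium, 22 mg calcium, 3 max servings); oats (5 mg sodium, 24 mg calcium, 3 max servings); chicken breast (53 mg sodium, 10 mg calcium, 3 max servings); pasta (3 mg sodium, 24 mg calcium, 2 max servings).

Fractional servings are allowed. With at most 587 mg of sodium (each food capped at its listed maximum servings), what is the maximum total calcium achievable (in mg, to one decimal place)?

Calcium per mg sodium: pasta 8, oats 4.8, chicken breast 0.1887, peanut butter 0.1606.
Take 2 servings of pasta: uses 6 mg sodium, +48.0 mg calcium (running total 48.0 mg).
Take 3 servings of oats: uses 15 mg sodium, +72.0 mg calcium (running total 120.0 mg).
Take 3 servings of chicken breast: uses 159 mg sodium, +30.0 mg calcium (running total 150.0 mg).
Take 2.971 servings of peanut butter: uses 407 mg sodium, +65.4 mg calcium (running total 215.4 mg).
Filling greedily by calcium-per-mg sodium is optimal for one linear limit, giving 215.4 mg.

215.4 mg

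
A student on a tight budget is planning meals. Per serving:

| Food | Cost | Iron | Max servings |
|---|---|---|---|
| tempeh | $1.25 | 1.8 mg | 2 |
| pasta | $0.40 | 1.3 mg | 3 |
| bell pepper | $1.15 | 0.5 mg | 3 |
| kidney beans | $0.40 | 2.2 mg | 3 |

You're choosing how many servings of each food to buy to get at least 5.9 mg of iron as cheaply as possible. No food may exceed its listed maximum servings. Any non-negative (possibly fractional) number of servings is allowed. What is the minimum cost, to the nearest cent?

Cost per mg of iron: kidney beans $0.1818, pasta $0.3077, tempeh $0.6944, bell pepper $2.3000.
Take 2.682 servings of kidney beans: +5.9 mg iron for $1.07 (total $1.07, still need 0.0 mg).
Filling from the cheapest source first is optimal under one linear minimum: $1.07.

$1.07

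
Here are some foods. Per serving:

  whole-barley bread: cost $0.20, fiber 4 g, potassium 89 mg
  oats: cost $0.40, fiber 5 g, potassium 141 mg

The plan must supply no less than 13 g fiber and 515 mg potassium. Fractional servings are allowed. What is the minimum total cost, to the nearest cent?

This is a tiny linear program; its minimum lies at a vertex of the feasible set. List the vertices and price them.
whole-barley bread only: max(13/4, 515/89) = 5.787 servings → $1.16.
oats only: max(13/5, 515/141) = 3.652 servings → $1.46.
whole-barley bread + oats: intersection lies outside the first quadrant.
Cheapest feasible corner: $1.16.

$1.16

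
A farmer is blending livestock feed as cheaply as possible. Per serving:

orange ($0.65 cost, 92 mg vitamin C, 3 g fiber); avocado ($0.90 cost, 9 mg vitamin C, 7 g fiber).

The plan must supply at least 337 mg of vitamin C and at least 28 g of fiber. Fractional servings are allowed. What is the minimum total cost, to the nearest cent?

For a min-cost LP with two ≥-constraints, a basic feasible solution has at most two positive variables.
orange only: max(337/92, 28/3) = 9.333 servings → $6.07.
avocado only: max(337/9, 28/7) = 37.44 servings → $33.70.
orange + avocado with both tight: 3.415 servings and 2.536 servings → $4.50.
So the least-cost plan costs $4.50.

$4.50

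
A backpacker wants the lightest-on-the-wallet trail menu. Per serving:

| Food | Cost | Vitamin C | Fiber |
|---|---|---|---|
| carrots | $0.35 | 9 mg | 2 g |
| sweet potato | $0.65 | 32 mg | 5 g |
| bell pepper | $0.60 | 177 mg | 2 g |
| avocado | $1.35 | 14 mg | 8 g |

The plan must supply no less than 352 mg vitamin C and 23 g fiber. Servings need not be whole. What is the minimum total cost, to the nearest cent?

For a min-cost LP with two ≥-constraints, a basic feasible solution has at most two positive variables.
carrots only: max(352/9, 23/2) = 39.11 servings → $13.69.
sweet potato only: max(352/32, 23/5) = 11 servings → $7.15.
bell pepper only: max(352/177, 23/2) = 11.5 servings → $6.90.
avocado only: max(352/14, 23/8) = 25.14 servings → $33.94.
carrots + sweet potato: intersection lies outside the first quadrant.
carrots + bell pepper with both tight: 10.02 servings and 1.479 servings → $4.39.
carrots + avocado: intersection lies outside the first quadrant.
sweet potato + bell pepper with both tight: 4.101 servings and 1.247 servings → $3.41.
sweet potato + avocado with both targets exact would need a negative amount; discard.
bell pepper + avocado with both tight: 1.797 servings and 2.426 servings → $4.35.
The minimum over all feasible corners is $3.41.

$3.41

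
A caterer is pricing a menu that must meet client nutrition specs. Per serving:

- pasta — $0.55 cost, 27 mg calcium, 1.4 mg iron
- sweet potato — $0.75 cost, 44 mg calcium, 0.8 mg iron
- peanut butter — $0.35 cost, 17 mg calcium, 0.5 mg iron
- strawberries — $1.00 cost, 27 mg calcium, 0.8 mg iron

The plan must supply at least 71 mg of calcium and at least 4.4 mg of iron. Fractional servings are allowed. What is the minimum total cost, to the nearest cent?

Check every corner: each single food scaled to meet both minima, and each pair solved so both constraints bind.
pasta only: max(71/27, 4.4/1.4) = 3.143 servings → $1.73.
sweet potato only: max(71/44, 4.4/0.8) = 5.5 servings → $4.12.
peanut butter only: max(71/17, 4.4/0.5) = 8.8 servings → $3.08.
strawberries only: max(71/27, 4.4/0.8) = 5.5 servings → $5.50.
pasta + sweet potato: intersection lies outside the first quadrant.
pasta + peanut butter with both targets exact would need a negative amount; discard.
pasta + strawberries with both targets exact would need a negative amount; discard.
sweet potato + peanut butter: intersection lies outside the first quadrant.
sweet potato + strawberries with both targets exact would need a negative amount; discard.
peanut butter + strawberries: the both-tight solution has a negative serving — not a feasible corner.
So the least-cost plan costs $1.73.

$1.73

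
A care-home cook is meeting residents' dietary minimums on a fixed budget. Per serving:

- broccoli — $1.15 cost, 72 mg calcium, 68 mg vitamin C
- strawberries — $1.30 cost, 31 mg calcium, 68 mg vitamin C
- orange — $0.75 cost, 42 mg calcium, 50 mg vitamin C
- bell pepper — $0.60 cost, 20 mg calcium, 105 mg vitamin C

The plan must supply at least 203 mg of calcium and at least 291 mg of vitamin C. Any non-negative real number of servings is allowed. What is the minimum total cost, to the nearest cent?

An LP optimum is at a vertex; with two nutrient constraints at most two foods are used. Check each candidate.
broccoli only: max(203/72, 291/68) = 4.279 servings → $4.92.
strawberries only: max(203/31, 291/68) = 6.548 servings → $8.51.
orange only: max(203/42, 291/50) = 5.82 servings → $4.37.
bell pepper only: max(203/20, 291/105) = 10.15 servings → $6.09.
broccoli + strawberries with both tight: 1.716 servings and 2.564 servings → $5.31.
broccoli + orange: intersection lies outside the first quadrant.
broccoli + bell pepper with both tight: 2.499 servings and 1.153 servings → $3.57.
strawberries + orange with both tight: 1.587 servings and 3.662 servings → $4.81.
strawberries + bell pepper: intersection lies outside the first quadrant.
orange + bell pepper with both tight: 4.544 servings and 0.6076 servings → $3.77.
Cheapest feasible corner: $3.57.

$3.57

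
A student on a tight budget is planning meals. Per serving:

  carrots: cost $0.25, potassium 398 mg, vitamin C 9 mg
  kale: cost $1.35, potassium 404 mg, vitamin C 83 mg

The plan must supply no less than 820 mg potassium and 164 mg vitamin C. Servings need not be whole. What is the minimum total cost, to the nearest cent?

For a min-cost LP with two ≥-constraints, a basic feasible solution has at most two positive variables.
carrots only: max(820/398, 164/9) = 18.22 servings → $4.56.
kale only: max(820/404, 164/83) = 2.03 servings → $2.74.
carrots + kale with both tight: 0.06136 servings and 1.969 servings → $2.67.
Cheapest feasible corner: $2.67.

$2.67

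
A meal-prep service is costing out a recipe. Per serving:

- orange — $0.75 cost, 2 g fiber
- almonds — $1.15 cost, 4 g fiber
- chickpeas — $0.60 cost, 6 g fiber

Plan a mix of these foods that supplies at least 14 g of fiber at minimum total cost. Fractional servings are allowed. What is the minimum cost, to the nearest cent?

Cost per g of fiber: chickpeas $0.1000, almonds $0.2875, orange $0.3750.
With no serving limits, use only chickpeas: 14 g / 6 g = 2.333 servings × $0.60 = $1.40.

$1.40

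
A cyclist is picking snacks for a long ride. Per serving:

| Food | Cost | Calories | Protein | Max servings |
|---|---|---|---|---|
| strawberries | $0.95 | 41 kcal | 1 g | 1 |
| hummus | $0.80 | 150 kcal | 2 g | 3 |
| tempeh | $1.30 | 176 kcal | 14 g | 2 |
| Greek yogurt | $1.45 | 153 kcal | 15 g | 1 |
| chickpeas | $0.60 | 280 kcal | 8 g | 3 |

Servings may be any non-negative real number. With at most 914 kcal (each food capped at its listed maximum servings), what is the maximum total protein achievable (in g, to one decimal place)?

54.7 g

Protein per kcal: Greek yogurt 0.09804, tempeh 0.07955, chickpeas 0.02857, strawberries 0.02439, hummus 0.01333.
Take 1 serving of Greek yogurt: uses 153 kcal, +15.0 g protein (running total 15.0 g).
Take 2 servings of tempeh: uses 352 kcal, +28.0 g protein (running total 43.0 g).
Take 1.461 servings of chickpeas: uses 409 kcal, +11.7 g protein (running total 54.7 g).
Greedy by best ratio exhausts the calories allowance optimally: 54.7 g.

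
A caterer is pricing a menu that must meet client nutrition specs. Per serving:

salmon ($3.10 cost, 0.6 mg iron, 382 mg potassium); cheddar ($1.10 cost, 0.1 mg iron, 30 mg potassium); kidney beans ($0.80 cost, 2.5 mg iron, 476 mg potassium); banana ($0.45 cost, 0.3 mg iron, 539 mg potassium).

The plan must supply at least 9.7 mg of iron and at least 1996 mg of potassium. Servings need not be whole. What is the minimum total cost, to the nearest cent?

$3.21

At the optimum either one food covers both requirements or two foods hit both targets exactly; no other combination can be cheaper.
salmon only: max(9.7/0.6, 1996/382) = 16.17 servings → $50.12.
cheddar only: max(9.7/0.1, 1996/30) = 97 servings → $106.70.
kidney beans only: max(9.7/2.5, 1996/476) = 4.193 servings → $3.35.
banana only: max(9.7/0.3, 1996/539) = 32.33 servings → $14.55.
salmon + cheddar: intersection lies outside the first quadrant.
salmon + kidney beans with both tight: 0.5569 servings and 3.746 servings → $4.72.
salmon + banana: intersection lies outside the first quadrant.
cheddar + kidney beans with both tight: 13.61 servings and 3.336 servings → $17.64.
cheddar + banana: intersection lies outside the first quadrant.
kidney beans + banana with both tight: 3.843 servings and 0.3095 servings → $3.21.
So the least-cost plan costs $3.21.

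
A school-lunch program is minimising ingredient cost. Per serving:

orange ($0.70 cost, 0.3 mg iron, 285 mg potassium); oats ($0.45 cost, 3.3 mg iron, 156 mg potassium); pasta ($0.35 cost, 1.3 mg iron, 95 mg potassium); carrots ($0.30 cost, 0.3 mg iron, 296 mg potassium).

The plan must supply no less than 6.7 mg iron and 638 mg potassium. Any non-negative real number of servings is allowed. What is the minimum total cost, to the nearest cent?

$1.21

The cheapest plan sits at a corner of the feasible region — with two constraints it uses at most two foods.
orange only: max(6.7/0.3, 638/285) = 22.33 servings → $15.63.
oats only: max(6.7/3.3, 638/156) = 4.09 servings → $1.84.
pasta only: max(6.7/1.3, 638/95) = 6.716 servings → $2.35.
carrots only: max(6.7/0.3, 638/296) = 22.33 servings → $6.70.
orange + oats with both tight: 1.186 servings and 1.922 servings → $1.70.
orange + pasta with both tight: 0.564 servings and 5.024 servings → $2.15.
orange + carrots: the both-tight solution has a negative serving — not a feasible corner.
oats + pasta with both targets exact would need a negative amount; discard.
oats + carrots with both tight: 1.927 servings and 1.14 servings → $1.21.
pasta + carrots with both tight: 5.029 servings and 0.5414 servings → $1.92.
So the least-cost plan costs $1.21.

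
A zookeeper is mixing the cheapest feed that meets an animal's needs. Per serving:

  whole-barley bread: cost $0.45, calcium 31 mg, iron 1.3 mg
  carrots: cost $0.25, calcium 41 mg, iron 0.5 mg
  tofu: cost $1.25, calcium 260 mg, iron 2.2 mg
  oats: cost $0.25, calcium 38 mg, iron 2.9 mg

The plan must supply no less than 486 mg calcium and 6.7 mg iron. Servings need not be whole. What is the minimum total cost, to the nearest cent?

$2.40

whole-barley bread only: max(486/31, 6.7/1.3) = 15.68 servings → $7.05.
carrots only: max(486/41, 6.7/0.5) = 13.4 servings → $3.35.
tofu only: max(486/260, 6.7/2.2) = 3.045 servings → $3.81.
oats only: max(486/38, 6.7/2.9) = 12.79 servings → $3.20.
whole-barley bread + carrots with both tight: 0.8386 servings and 11.22 servings → $3.18.
whole-barley bread + tofu with both tight: 2.494 servings and 1.572 servings → $3.09.
whole-barley bread + oats: intersection lies outside the first quadrant.
carrots + tofu with both targets exact would need a negative amount; discard.
carrots + oats with both tight: 11.56 servings and 0.3173 servings → $2.97.
tofu + oats with both tight: 1.723 servings and 1.004 servings → $2.40.
The minimum over all feasible corners is $2.40.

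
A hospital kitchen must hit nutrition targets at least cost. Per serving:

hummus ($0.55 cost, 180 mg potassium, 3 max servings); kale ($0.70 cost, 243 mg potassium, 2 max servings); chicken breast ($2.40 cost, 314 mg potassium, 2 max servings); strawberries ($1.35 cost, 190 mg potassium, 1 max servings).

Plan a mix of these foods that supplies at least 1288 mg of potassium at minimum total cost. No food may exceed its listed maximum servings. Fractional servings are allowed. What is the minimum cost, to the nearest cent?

$4.95

Cost per mg of potassium: kale $0.0029, hummus $0.0031, strawberries $0.0071, chicken breast $0.0076.
Take 2 servings of kale: +486.0 mg potassium for $1.40 (total $1.40, still need 802.0 mg).
Take 3 servings of hummus: +540.0 mg potassium for $1.65 (total $3.05, still need 262.0 mg).
Take 1 serving of strawberries: +190.0 mg potassium for $1.35 (total $4.40, still need 72.0 mg).
Take 0.2293 servings of chicken breast: +72.0 mg potassium for $0.55 (total $4.95, still need 0.0 mg).
Filling from the cheapest source first is optimal under one linear minimum: $4.95.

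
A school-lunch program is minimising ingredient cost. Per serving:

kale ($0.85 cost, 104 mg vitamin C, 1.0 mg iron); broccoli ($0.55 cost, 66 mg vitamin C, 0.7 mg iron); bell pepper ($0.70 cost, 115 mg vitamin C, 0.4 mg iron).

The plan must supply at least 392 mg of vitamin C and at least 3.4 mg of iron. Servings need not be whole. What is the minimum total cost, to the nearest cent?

$3.03

An LP optimum is at a vertex; with two nutrient constraints at most two foods are used. Check each candidate.
kale only: max(392/104, 3.4/1.0) = 3.769 servings → $3.20.
broccoli only: max(392/66, 3.4/0.7) = 5.939 servings → $3.27.
bell pepper only: max(392/115, 3.4/0.4) = 8.5 servings → $5.95.
kale + broccoli: the both-tight solution has a negative serving — not a feasible corner.
kale + bell pepper with both tight: 3.191 servings and 0.5232 servings → $3.08.
broccoli + bell pepper with both tight: 4.329 servings and 0.9242 servings → $3.03.
The minimum over all feasible corners is $3.03.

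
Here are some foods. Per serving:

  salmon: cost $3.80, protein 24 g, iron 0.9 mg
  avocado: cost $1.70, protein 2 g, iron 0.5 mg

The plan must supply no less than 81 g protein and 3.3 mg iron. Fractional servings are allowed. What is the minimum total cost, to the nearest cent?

$13.68

salmon only: max(81/24, 3.3/0.9) = 3.667 servings → $13.93.
avocado only: max(81/2, 3.3/0.5) = 40.5 servings → $68.85.
salmon + avocado with both tight: 3.324 servings and 0.6176 servings → $13.68.
So the least-cost plan costs $13.68.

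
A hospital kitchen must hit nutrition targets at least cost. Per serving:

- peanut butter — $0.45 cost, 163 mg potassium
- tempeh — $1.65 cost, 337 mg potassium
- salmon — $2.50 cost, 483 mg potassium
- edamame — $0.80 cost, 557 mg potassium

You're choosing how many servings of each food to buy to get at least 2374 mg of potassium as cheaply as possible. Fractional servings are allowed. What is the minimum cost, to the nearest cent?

Cost per mg of potassium: edamame $0.0014, peanut butter $0.0028, tempeh $0.0049, salmon $0.0052.
With no serving limits, use only edamame: 2374 mg / 557 mg = 4.262 servings × $0.80 = $3.41.

$3.41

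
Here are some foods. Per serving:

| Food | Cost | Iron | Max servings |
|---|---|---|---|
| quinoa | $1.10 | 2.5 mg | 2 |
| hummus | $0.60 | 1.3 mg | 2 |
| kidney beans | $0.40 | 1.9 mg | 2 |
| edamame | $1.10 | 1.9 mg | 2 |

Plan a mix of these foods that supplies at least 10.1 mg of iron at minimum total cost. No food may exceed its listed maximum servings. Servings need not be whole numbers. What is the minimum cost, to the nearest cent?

$3.60

Cost per mg of iron: kidney beans $0.2105, quinoa $0.4400, hummus $0.4615, edamame $0.5789.
Take 2 servings of kidney beans: +3.8 mg iron for $0.80 (total $0.80, still need 6.3 mg).
Take 2 servings of quinoa: +5.0 mg iron for $2.20 (total $3.00, still need 1.3 mg).
Take 1 serving of hummus: +1.3 mg iron for $0.60 (total $3.60, still need 0.0 mg).
Filling from the cheapest source first is optimal under one linear minimum: $3.60.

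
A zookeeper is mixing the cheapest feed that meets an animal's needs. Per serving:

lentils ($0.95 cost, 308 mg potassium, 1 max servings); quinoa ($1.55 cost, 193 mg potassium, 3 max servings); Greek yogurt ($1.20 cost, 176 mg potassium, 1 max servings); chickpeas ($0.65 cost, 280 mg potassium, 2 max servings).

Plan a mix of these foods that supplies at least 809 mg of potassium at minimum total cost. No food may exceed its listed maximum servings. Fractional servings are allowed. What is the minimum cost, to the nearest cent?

Cost per mg of potassium: chickpeas $0.0023, lentils $0.0031, Greek yogurt $0.0068, quinoa $0.0080.
Take 2 servings of chickpeas: +560.0 mg potassium for $1.30 (total $1.30, still need 249.0 mg).
Take 0.8084 servings of lentils: +249.0 mg potassium for $0.77 (total $2.07, still need 0.0 mg).
Filling from the cheapest source first is optimal under one linear minimum: $2.07.

$2.07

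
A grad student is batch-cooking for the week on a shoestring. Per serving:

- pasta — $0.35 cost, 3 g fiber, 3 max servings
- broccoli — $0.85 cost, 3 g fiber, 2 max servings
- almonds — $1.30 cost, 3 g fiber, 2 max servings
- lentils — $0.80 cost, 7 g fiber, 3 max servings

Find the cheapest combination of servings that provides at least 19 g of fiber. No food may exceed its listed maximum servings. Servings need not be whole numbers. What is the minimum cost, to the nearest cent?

Cost per g of fiber: lentils $0.1143, pasta $0.1167, broccoli $0.2833, almonds $0.4333.
Take 2.714 servings of lentils: +19.0 g fiber for $2.17 (total $2.17, still need 0.0 g).
Filling from the cheapest source first is optimal under one linear minimum: $2.17.

$2.17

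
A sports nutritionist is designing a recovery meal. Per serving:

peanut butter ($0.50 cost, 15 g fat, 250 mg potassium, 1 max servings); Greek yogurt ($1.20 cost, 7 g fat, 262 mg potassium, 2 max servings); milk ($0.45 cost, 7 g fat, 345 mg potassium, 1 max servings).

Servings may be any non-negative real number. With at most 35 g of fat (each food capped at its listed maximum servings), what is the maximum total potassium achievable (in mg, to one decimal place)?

1102.3 mg

Potassium per g fat: milk 49.29, Greek yogurt 37.43, peanut butter 16.67.
Take 1 serving of milk: uses 7 g fat, +345.0 mg potassium (running total 345.0 mg).
Take 2 servings of Greek yogurt: uses 14 g fat, +524.0 mg potassium (running total 869.0 mg).
Take 0.9333 servings of peanut butter: uses 14 g fat, +233.3 mg potassium (running total 1102.3 mg).
Filling greedily by potassium-per-g fat is optimal for one linear limit, giving 1102.3 mg.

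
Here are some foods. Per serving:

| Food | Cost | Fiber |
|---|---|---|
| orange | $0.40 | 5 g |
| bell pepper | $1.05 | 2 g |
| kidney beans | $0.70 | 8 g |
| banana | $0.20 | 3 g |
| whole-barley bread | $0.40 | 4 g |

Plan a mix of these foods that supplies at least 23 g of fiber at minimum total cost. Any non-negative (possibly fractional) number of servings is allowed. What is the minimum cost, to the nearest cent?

Cost per g of fiber: banana $0.0667, orange $0.0800, kidney beans $0.0875, whole-barley bread $0.1000, bell pepper $0.5250.
With no serving limits, use only banana: 23 g / 3 g = 7.667 servings × $0.20 = $1.53.

$1.53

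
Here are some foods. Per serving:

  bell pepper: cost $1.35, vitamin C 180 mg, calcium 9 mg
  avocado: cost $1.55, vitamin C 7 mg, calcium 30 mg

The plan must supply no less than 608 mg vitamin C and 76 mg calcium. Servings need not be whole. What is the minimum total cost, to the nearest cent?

$6.86

An LP optimum is at a vertex; with two nutrient constraints at most two foods are used. Check each candidate.
bell pepper only: max(608/180, 76/9) = 8.444 servings → $11.40.
avocado only: max(608/7, 76/30) = 86.86 servings → $134.63.
bell pepper + avocado with both tight: 3.318 servings and 1.538 servings → $6.86.
So the least-cost plan costs $6.86.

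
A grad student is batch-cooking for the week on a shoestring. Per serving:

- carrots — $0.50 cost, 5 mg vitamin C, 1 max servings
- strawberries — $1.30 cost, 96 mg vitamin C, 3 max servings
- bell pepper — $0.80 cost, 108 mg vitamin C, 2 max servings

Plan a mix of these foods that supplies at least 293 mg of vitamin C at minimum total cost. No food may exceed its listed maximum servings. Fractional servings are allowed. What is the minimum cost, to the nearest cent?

Cost per mg of vitamin C: bell pepper $0.0074, strawberries $0.0135, carrots $0.1000.
Take 2 servings of bell pepper: +216.0 mg vitamin C for $1.60 (total $1.60, still need 77.0 mg).
Take 0.8021 servings of strawberries: +77.0 mg vitamin C for $1.04 (total $2.64, still need 0.0 mg).
Greedy by cheapest-per-mg is optimal for a single linear constraint, so the minimum cost is $2.64.

$2.64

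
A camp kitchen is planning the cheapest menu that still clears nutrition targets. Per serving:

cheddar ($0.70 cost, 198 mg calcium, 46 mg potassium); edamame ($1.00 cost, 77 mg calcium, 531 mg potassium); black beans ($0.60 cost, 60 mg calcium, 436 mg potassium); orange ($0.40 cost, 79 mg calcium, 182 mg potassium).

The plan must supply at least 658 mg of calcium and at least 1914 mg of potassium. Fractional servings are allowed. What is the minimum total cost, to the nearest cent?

At the optimum either one food covers both requirements or two foods hit both targets exactly; no other combination can be cheaper.
cheddar only: max(658/198, 1914/46) = 41.61 servings → $29.13.
edamame only: max(658/77, 1914/531) = 8.545 servings → $8.55.
black beans only: max(658/60, 1914/436) = 10.97 servings → $6.58.
orange only: max(658/79, 1914/182) = 10.52 servings → $4.21.
cheddar + edamame with both tight: 1.988 servings and 3.432 servings → $4.82.
cheddar + black beans with both tight: 2.059 servings and 4.173 servings → $3.94.
cheddar + orange: the both-tight solution has a negative serving — not a feasible corner.
edamame + black beans: intersection lies outside the first quadrant.
edamame + orange with both tight: 1.126 servings and 7.232 servings → $4.02.
black beans + orange with both tight: 1.337 servings and 7.314 servings → $3.73.
Cheapest feasible corner: $3.73.

$3.73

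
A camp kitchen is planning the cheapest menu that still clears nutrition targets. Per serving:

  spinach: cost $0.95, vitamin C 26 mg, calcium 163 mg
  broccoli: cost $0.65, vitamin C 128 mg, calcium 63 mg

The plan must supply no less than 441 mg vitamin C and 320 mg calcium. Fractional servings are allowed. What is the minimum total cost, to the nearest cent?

At the optimum either one food covers both requirements or two foods hit both targets exactly; no other combination can be cheaper.
spinach only: max(441/26, 320/163) = 16.96 servings → $16.11.
broccoli only: max(441/128, 320/63) = 5.079 servings → $3.30.
spinach + broccoli with both tight: 0.6854 servings and 3.306 servings → $2.80.
Cheapest feasible corner: $2.80.

$2.80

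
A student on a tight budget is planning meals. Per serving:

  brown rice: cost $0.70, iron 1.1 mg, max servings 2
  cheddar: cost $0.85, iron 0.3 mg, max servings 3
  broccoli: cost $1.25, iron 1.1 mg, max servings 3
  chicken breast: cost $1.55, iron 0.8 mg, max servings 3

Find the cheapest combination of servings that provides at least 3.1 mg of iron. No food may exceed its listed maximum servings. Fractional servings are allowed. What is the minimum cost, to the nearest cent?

$2.42

Cost per mg of iron: brown rice $0.6364, broccoli $1.1364, chicken breast $1.9375, cheddar $2.8333.
Take 2 servings of brown rice: +2.2 mg iron for $1.40 (total $1.40, still need 0.9 mg).
Take 0.8182 servings of broccoli: +0.9 mg iron for $1.02 (total $2.42, still need 0.0 mg).
Filling from the cheapest source first is optimal under one linear minimum: $2.42.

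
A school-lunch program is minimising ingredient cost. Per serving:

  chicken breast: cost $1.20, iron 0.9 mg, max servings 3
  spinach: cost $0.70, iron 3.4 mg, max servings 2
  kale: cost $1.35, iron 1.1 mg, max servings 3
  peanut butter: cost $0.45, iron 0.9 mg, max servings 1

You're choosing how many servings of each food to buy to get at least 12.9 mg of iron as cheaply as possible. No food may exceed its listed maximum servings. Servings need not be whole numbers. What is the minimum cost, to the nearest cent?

Cost per mg of iron: spinach $0.2059, peanut butter $0.5000, kale $1.2273, chicken breast $1.3333.
Take 2 servings of spinach: +6.8 mg iron for $1.40 (total $1.40, still need 6.1 mg).
Take 1 serving of peanut butter: +0.9 mg iron for $0.45 (total $1.85, still need 5.2 mg).
Take 3 servings of kale: +3.3 mg iron for $4.05 (total $5.90, still need 1.9 mg).
Take 2.111 servings of chicken breast: +1.9 mg iron for $2.53 (total $8.43, still need 0.0 mg).
Filling from the cheapest source first is optimal under one linear minimum: $8.43.

$8.43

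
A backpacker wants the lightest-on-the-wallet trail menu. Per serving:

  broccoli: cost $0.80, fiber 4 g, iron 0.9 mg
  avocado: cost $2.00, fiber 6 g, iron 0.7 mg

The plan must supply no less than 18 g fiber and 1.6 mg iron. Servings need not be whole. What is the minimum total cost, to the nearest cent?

$3.60

The cheapest plan sits at a corner of the feasible region — with two constraints it uses at most two foods.
broccoli only: max(18/4, 1.6/0.9) = 4.5 servings → $3.60.
avocado only: max(18/6, 1.6/0.7) = 3 servings → $6.00.
broccoli + avocado: intersection lies outside the first quadrant.
The minimum over all feasible corners is $3.60.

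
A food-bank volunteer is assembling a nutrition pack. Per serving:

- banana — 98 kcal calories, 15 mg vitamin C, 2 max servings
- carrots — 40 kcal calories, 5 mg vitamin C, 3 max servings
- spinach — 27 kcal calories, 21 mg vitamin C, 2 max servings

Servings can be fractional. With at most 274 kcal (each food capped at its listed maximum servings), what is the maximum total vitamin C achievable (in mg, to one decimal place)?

75.0 mg

Vitamin C per kcal: spinach 0.7778, banana 0.1531, carrots 0.125.
Take 2 servings of spinach: uses 54 kcal, +42.0 mg vitamin C (running total 42.0 mg).
Take 2 servings of banana: uses 196 kcal, +30.0 mg vitamin C (running total 72.0 mg).
Take 0.6 servings of carrots: uses 24 kcal, +3.0 mg vitamin C (running total 75.0 mg).
Greedy by best ratio exhausts the calories allowance optimally: 75.0 mg.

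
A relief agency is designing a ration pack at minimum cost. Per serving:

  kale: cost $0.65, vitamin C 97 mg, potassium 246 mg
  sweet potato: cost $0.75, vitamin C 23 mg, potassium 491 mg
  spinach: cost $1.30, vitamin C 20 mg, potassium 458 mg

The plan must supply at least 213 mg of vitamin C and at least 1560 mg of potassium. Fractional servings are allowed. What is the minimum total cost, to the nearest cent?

Check every corner: each single food scaled to meet both minima, and each pair solved so both constraints bind.
kale only: max(213/97, 1560/246) = 6.341 servings → $4.12.
sweet potato only: max(213/23, 1560/491) = 9.261 servings → $6.95.
spinach only: max(213/20, 1560/458) = 10.65 servings → $13.85.
kale + sweet potato with both tight: 1.637 servings and 2.357 servings → $2.83.
kale + spinach with both tight: 1.68 servings and 2.504 servings → $4.35.
sweet potato + spinach: intersection lies outside the first quadrant.
So the least-cost plan costs $2.83.

$2.83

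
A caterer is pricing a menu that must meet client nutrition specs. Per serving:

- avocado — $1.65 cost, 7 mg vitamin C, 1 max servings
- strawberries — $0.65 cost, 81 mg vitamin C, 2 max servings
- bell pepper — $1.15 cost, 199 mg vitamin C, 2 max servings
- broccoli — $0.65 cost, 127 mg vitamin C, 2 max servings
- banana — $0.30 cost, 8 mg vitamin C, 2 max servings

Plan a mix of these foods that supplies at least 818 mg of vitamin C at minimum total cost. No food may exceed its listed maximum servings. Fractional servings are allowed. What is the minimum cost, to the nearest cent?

$5.05

Cost per mg of vitamin C: broccoli $0.0051, bell pepper $0.0058, strawberries $0.0080, banana $0.0375, avocado $0.2357.
Take 2 servings of broccoli: +254.0 mg vitamin C for $1.30 (total $1.30, still need 564.0 mg).
Take 2 servings of bell pepper: +398.0 mg vitamin C for $2.30 (total $3.60, still need 166.0 mg).
Take 2 servings of strawberries: +162.0 mg vitamin C for $1.30 (total $4.90, still need 4.0 mg).
Take 0.5 servings of banana: +4.0 mg vitamin C for $0.15 (total $5.05, still need 0.0 mg).
Filling from the cheapest source first is optimal under one linear minimum: $5.05.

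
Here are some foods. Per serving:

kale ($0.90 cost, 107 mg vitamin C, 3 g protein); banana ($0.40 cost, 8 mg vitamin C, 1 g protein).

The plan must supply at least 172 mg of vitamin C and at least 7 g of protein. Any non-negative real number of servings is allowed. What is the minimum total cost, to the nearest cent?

The cheapest plan sits at a corner of the feasible region — with two constraints it uses at most two foods.
kale only: max(172/107, 7/3) = 2.333 servings → $2.10.
banana only: max(172/8, 7/1) = 21.5 servings → $8.60.
kale + banana with both tight: 1.398 servings and 2.807 servings → $2.38.
So the least-cost plan costs $2.10.

$2.10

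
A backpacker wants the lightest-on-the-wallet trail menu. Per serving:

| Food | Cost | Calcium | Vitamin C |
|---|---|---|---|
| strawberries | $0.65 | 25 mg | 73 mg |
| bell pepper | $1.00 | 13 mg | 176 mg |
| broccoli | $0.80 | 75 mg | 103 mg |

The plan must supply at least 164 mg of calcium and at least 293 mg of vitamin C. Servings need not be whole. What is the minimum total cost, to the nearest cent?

$2.12

An LP optimum is at a vertex; with two nutrient constraints at most two foods are used. Check each candidate.
strawberries only: max(164/25, 293/73) = 6.56 servings → $4.26.
bell pepper only: max(164/13, 293/176) = 12.62 servings → $12.62.
broccoli only: max(164/75, 293/103) = 2.845 servings → $2.28.
strawberries + bell pepper: the both-tight solution has a negative serving — not a feasible corner.
strawberries + broccoli with both tight: 1.753 servings and 1.602 servings → $2.42.
bell pepper + broccoli with both tight: 0.4285 servings and 2.112 servings → $2.12.
So the least-cost plan costs $2.12.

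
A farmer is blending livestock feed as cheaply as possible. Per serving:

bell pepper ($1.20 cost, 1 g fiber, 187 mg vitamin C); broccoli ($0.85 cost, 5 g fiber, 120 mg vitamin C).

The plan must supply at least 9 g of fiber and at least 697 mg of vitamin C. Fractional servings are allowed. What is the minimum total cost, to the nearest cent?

Two binding constraints pin down two serving amounts, so the optimal mix uses at most two foods. The candidates are each food alone (scaled to the tighter of fiber/vitamin C) and each pair with both constraints tight.
bell pepper only: max(9/1, 697/187) = 9 servings → $10.80.
broccoli only: max(9/5, 697/120) = 5.808 servings → $4.94.
bell pepper + broccoli with both tight: 2.951 servings and 1.21 servings → $4.57.
Cheapest feasible corner: $4.57.

$4.57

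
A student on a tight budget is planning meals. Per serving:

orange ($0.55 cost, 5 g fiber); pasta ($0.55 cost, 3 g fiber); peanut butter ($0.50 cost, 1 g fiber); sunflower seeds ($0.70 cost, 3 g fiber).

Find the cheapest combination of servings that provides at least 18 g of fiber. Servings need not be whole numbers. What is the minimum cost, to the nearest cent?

$1.98

Cost per g of fiber: orange $0.1100, pasta $0.1833, sunflower seeds $0.2333, peanut butter $0.5000.
With no serving limits, use only orange: 18 g / 5 g = 3.6 servings × $0.55 = $1.98.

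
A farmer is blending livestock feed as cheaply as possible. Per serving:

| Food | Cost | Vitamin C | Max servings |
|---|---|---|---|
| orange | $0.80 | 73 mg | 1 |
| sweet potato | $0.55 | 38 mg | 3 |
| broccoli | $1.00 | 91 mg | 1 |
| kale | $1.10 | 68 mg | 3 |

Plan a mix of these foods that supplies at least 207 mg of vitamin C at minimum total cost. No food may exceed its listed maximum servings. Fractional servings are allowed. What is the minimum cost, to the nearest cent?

$2.42

Cost per mg of vitamin C: orange $0.0110, broccoli $0.0110, sweet potato $0.0145, kale $0.0162.
Take 1 serving of orange: +73.0 mg vitamin C for $0.80 (total $0.80, still need 134.0 mg).
Take 1 serving of broccoli: +91.0 mg vitamin C for $1.00 (total $1.80, still need 43.0 mg).
Take 1.132 servings of sweet potato: +43.0 mg vitamin C for $0.62 (total $2.42, still need 0.0 mg).
Greedy by cheapest-per-mg is optimal for a single linear constraint, so the minimum cost is $2.42.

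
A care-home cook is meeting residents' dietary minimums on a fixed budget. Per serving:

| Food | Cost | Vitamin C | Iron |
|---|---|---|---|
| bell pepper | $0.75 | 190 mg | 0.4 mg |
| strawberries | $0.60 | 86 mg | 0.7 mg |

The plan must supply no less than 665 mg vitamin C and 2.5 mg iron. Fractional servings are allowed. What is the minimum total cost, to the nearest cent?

An LP optimum is at a vertex; with two nutrient constraints at most two foods are used. Check each candidate.
bell pepper only: max(665/190, 2.5/0.4) = 6.25 servings → $4.69.
strawberries only: max(665/86, 2.5/0.7) = 7.733 servings → $4.64.
bell pepper + strawberries with both tight: 2.541 servings and 2.12 servings → $3.18.
So the least-cost plan costs $3.18.

$3.18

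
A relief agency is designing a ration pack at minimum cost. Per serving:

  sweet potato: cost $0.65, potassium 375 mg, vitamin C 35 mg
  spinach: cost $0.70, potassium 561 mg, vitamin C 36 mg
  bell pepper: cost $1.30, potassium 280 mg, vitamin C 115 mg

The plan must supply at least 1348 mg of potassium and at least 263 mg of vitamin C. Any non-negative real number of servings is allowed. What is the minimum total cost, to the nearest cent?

$3.41

An LP optimum is at a vertex; with two nutrient constraints at most two foods are used. Check each candidate.
sweet potato only: max(1348/375, 263/35) = 7.514 servings → $4.88.
spinach only: max(1348/561, 263/36) = 7.306 servings → $5.11.
bell pepper only: max(1348/280, 263/115) = 4.814 servings → $6.26.
sweet potato + spinach: the both-tight solution has a negative serving — not a feasible corner.
sweet potato + bell pepper with both tight: 2.442 servings and 1.544 servings → $3.59.
spinach + bell pepper with both tight: 1.495 servings and 1.819 servings → $3.41.
Cheapest feasible corner: $3.41.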